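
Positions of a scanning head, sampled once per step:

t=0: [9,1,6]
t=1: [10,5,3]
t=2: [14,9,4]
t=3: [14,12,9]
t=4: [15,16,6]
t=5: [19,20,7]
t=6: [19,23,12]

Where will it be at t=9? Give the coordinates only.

The moves between consecutive positions are [+1,+4,-3], [+4,+4,+1], [+0,+3,+5], [+1,+4,-3], [+4,+4,+1], [+0,+3,+5]; they repeat the 3-cycle [[+1,+4,-3], [+4,+4,+1], [+0,+3,+5]].
step 7: apply [+1,+4,-3] → [20,27,9]
step 8: apply [+4,+4,+1] → [24,31,10]
step 9: apply [+0,+3,+5] → [24,34,15]

[24,34,15]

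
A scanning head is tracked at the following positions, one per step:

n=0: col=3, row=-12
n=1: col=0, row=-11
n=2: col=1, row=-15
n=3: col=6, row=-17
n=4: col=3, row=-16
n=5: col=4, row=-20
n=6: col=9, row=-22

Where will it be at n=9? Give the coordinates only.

col=12, row=-27

The moves between consecutive positions are (-3, +1), (+1, -4), (+5, -2), (-3, +1), (+1, -4), (+5, -2); they repeat the 3-cycle [(-3, +1), (+1, -4), (+5, -2)].
step 7: apply (-3, +1) → col=6, row=-21
step 8: apply (+1, -4) → col=7, row=-25
step 9: apply (+5, -2) → col=12, row=-27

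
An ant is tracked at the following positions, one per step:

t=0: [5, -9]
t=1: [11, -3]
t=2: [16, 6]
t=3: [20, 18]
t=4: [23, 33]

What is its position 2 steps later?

[26, 72]

Successive displacements: [+6, +6], [+5, +9], [+4, +12], [+3, +15] — each changes by [-1, +3].
step 5: [23, 33] + [+2, +18] → [25, 51]
step 6: [25, 51] + [+1, +21] → [26, 72]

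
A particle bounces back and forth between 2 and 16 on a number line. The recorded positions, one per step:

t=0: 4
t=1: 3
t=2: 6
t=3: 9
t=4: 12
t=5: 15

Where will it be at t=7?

11

The value travels 3 per step and bounces off the walls at 2 and 16.
  step 6: 15 → 14
  step 7: 14 → 11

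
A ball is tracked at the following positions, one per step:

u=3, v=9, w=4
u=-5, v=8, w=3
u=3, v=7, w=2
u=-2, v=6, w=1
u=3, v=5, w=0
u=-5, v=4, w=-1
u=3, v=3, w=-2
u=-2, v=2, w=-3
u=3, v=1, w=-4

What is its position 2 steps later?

u=3, v=-1, w=-6

The u coordinate repeats the cycle [3, -5, 3, -2] with period 4; step 10 mod 4 = 2, giving 3.
The v coordinate changes by -1 each step, so at step 10 it is 9 + 10·(-1) = -1.
The w coordinate changes by -1 each step, so at step 10 it is 4 + 10·(-1) = -6.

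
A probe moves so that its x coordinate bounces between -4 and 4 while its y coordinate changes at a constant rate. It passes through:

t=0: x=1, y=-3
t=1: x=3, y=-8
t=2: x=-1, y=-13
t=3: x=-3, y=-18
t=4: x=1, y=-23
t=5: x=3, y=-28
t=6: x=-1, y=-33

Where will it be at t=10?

The x coordinate reflects between -4 and 4, moving 4 per step.
  step 7: -1 → -3
  step 8: -3 → 1
  step 9: 1 → 3
  step 10: 3 → -1
The y coordinate changes by -5 each step: at step 10 it is -53.

x=-1, y=-53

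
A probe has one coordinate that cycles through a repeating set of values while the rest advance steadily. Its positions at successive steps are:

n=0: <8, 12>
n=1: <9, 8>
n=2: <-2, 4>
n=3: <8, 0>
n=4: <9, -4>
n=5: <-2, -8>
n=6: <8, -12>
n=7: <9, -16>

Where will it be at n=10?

<9, -28>

The first coordinate repeats the cycle [8, 9, -2] with period 3; step 10 mod 3 = 1, giving 9.
The second coordinate changes by -4 each step, so at step 10 it is 12 + 10·(-4) = -28.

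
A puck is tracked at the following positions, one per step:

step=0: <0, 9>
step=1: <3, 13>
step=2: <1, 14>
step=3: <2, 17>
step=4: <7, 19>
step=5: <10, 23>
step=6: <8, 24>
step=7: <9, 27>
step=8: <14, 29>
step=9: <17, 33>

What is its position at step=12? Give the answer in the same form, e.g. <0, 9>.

Step-to-step displacements: <+3, +4>, <-2, +1>, <+1, +3>, <+5, +2>, <+3, +4>, <-2, +1>, <+1, +3>, <+5, +2>, <+3, +4> — a repeating cycle of length 4.
step 10: apply <-2, +1> → <15, 34>
step 11: apply <+1, +3> → <16, 37>
step 12: apply <+5, +2> → <21, 39>

<21, 39>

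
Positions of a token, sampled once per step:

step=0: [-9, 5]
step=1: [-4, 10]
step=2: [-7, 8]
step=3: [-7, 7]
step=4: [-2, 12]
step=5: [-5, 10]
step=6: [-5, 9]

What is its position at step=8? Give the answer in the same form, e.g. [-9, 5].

Step-to-step displacements: [+5, +5], [-3, -2], [+0, -1], [+5, +5], [-3, -2], [+0, -1] — a repeating cycle of length 3.
step 7: apply [+5, +5] → [0, 14]
step 8: apply [-3, -2] → [-3, 12]

[-3, 12]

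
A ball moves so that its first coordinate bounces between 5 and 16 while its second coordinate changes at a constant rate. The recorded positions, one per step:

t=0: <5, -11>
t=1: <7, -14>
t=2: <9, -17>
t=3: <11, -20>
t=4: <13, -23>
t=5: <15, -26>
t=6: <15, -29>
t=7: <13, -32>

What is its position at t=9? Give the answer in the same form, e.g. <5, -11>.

<9, -38>

The first coordinate reflects between 5 and 16, moving 2 per step.
  step 8: 13 → 11
  step 9: 11 → 9
The second coordinate changes by -3 each step: at step 9 it is -38.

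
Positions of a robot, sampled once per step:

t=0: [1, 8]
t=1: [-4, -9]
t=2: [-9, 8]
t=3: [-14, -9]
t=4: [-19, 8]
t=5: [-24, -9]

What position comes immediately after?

[-29, 8]

First: linear, -5 per step → -29 at step 6.
Second: cycles through 8, -9 every 2 steps. Step 6 lands at position 0 of the cycle → 8.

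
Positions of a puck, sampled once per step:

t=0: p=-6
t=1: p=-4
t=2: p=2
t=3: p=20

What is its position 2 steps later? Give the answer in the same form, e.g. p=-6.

The jumps are +2, +6, +18 — a geometric progression with ratio 3.
step 4: 20 + 54 → p=74
step 5: 74 + 162 → p=236

p=236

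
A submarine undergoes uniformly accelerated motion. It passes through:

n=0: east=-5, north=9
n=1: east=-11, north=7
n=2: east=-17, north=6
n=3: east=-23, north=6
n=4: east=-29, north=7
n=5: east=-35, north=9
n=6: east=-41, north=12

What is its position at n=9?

Taking differences between consecutive positions: (-6,-2), (-6,-1), (-6,+0), (-6,+1), (-6,+2), (-6,+3). These grow by (+0,+1) each step.
step 7: east=-41, north=12 + (-6,+4) → east=-47, north=16
step 8: east=-47, north=16 + (-6,+5) → east=-53, north=21
step 9: east=-53, north=21 + (-6,+6) → east=-59, north=27

east=-59, north=27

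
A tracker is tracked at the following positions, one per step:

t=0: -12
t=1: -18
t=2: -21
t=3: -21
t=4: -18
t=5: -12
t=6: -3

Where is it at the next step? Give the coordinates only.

9

First differences are -6, -3, +0, +3, +6, +9; their common second difference is +3 (constant acceleration).
step 7: -3 + 12 → 9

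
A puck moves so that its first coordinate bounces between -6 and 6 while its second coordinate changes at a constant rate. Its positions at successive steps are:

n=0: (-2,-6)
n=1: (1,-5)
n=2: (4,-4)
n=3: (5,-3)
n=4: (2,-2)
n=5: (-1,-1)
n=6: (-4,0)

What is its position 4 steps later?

The first coordinate reflects between -6 and 6, moving 3 per step.
  step 7: -4 → -5
  step 8: -5 → -2
  step 9: -2 → 1
  step 10: 1 → 4
The second coordinate changes by +1 each step: at step 10 it is 4.

(4,4)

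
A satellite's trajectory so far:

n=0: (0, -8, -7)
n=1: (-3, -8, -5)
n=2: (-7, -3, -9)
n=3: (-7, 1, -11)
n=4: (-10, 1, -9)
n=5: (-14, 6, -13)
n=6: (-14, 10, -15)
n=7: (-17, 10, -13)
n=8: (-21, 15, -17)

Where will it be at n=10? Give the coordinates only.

(-24, 19, -17)

Step-to-step displacements: (-3, +0, +2), (-4, +5, -4), (+0, +4, -2), (-3, +0, +2), (-4, +5, -4), (+0, +4, -2), (-3, +0, +2), (-4, +5, -4) — a repeating cycle of length 3.
step 9: apply (+0, +4, -2) → (-21, 19, -19)
step 10: apply (-3, +0, +2) → (-24, 19, -17)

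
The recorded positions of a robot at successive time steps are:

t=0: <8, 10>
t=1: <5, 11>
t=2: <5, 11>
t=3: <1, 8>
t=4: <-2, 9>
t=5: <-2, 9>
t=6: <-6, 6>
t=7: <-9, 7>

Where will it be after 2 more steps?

<-13, 4>

Step-to-step displacements: <-3, +1>, <+0, +0>, <-4, -3>, <-3, +1>, <+0, +0>, <-4, -3>, <-3, +1> — a repeating cycle of length 3.
step 8: apply <+0, +0> → <-9, 7>
step 9: apply <-4, -3> → <-13, 4>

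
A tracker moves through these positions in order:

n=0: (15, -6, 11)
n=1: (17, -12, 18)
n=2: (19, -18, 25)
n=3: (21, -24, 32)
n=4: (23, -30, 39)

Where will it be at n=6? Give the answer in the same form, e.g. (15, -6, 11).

Constant displacement of (+2, -6, +7) per step.
step 5: (23, -30, 39) + (+2, -6, +7) → (25, -36, 46)
step 6: (25, -36, 46) + (+2, -6, +7) → (27, -42, 53)

(27, -42, 53)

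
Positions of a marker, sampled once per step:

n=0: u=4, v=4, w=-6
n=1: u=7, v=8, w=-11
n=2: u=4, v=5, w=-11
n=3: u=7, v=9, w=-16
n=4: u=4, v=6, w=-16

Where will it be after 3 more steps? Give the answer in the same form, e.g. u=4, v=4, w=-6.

Step-to-step displacements: (+3, +4, -5), (-3, -3, +0), (+3, +4, -5), (-3, -3, +0) — a repeating cycle of length 2.
step 5: apply (+3, +4, -5) → u=7, v=10, w=-21
step 6: apply (-3, -3, +0) → u=4, v=7, w=-21
step 7: apply (+3, +4, -5) → u=7, v=11, w=-26

u=7, v=11, w=-26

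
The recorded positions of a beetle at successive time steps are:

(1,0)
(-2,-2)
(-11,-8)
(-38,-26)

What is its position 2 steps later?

(-362,-242)

Step-to-step displacements: (-3,-2), (-9,-6), (-27,-18); each is 3× the previous.
step 4: (-38,-26) + (-81,-54) → (-119,-80)
step 5: (-119,-80) + (-243,-162) → (-362,-242)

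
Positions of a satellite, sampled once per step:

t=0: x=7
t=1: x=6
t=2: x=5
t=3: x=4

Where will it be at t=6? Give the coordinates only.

The position changes by -1 every step.
step 4: 4 − 1 → x=3
step 5: 3 − 1 → x=2
step 6: 2 − 1 → x=1

x=1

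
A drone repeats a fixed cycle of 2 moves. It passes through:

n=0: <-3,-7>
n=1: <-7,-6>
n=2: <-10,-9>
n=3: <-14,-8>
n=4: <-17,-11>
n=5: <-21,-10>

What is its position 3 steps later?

<-31,-15>

The moves between consecutive positions are <-4,+1>, <-3,-3>, <-4,+1>, <-3,-3>, <-4,+1>; they repeat the 2-cycle [<-4,+1>, <-3,-3>].
step 6: apply <-3,-3> → <-24,-13>
step 7: apply <-4,+1> → <-28,-12>
step 8: apply <-3,-3> → <-31,-15>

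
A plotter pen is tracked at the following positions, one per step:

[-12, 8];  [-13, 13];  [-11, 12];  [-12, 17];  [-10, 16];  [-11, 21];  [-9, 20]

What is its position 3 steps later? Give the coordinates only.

[-9, 29]

Step-to-step displacements: [-1, +5], [+2, -1], [-1, +5], [+2, -1], [-1, +5], [+2, -1] — a repeating cycle of length 2.
step 7: apply [-1, +5] → [-10, 25]
step 8: apply [+2, -1] → [-8, 24]
step 9: apply [-1, +5] → [-9, 29]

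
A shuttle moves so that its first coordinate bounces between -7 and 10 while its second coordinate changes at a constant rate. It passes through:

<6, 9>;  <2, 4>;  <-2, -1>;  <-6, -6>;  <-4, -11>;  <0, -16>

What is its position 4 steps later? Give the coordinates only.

The first coordinate reflects between -7 and 10, moving 4 per step.
  step 6: 0 → 4
  step 7: 4 → 8
  step 8: 8 → 8
  step 9: 8 → 4
The second coordinate changes by -5 each step: at step 9 it is -36.

<4, -36>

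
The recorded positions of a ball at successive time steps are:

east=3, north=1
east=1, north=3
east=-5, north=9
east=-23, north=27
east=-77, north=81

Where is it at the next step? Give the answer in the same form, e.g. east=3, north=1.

The jumps are (-2, +2), (-6, +6), (-18, +18), (-54, +54) — a geometric progression with ratio 3.
step 5: east=-77, north=81 + (-162, +162) → east=-239, north=243

east=-239, north=243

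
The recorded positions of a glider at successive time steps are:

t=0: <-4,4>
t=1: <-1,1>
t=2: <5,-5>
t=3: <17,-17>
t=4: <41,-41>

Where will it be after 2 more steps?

<185,-185>

Consecutive displacements <+3,-3>, <+6,-6>, <+12,-12>, <+24,-24> scale by a factor of 2 each step.
step 5: <41,-41> + <+48,-48> → <89,-89>
step 6: <89,-89> + <+96,-96> → <185,-185>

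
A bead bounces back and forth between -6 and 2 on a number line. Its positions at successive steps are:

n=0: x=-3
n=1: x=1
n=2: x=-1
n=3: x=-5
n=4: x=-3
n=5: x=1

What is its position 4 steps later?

The value reflects between -6 and 2, moving 4 per step.
  step 6: 1 → -1
  step 7: -1 → -5
  step 8: -5 → -3
  step 9: -3 → 1

x=1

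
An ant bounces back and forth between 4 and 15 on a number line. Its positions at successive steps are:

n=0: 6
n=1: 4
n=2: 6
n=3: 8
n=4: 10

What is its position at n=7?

14

The value reflects between 4 and 15, moving 2 per step.
  step 5: 10 → 12
  step 6: 12 → 14
  step 7: 14 → 14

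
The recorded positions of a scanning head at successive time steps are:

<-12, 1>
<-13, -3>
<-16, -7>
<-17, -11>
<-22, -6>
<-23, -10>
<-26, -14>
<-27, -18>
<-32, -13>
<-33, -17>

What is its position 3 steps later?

Differencing gives <-1, -4>, <-3, -4>, <-1, -4>, <-5, +5>, <-1, -4>, <-3, -4>, <-1, -4>, <-5, +5>, <-1, -4>. This is the pattern <-1, -4>, <-3, -4>, <-1, -4>, <-5, +5> repeated.
step 10: apply <-3, -4> → <-36, -21>
step 11: apply <-1, -4> → <-37, -25>
step 12: apply <-5, +5> → <-42, -20>

<-42, -20>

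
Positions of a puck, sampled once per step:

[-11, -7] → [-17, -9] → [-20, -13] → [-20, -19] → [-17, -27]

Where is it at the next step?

[-11, -37]

Successive displacements: [-6, -2], [-3, -4], [+0, -6], [+3, -8] — each changes by [+3, -2].
step 5: [-17, -27] + [+6, -10] → [-11, -37]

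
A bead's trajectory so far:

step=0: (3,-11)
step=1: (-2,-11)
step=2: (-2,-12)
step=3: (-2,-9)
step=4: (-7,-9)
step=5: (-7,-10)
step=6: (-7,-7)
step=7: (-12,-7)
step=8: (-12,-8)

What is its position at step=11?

(-17,-6)

Step-to-step displacements: (-5,+0), (+0,-1), (+0,+3), (-5,+0), (+0,-1), (+0,+3), (-5,+0), (+0,-1) — a repeating cycle of length 3.
step 9: apply (+0,+3) → (-12,-5)
step 10: apply (-5,+0) → (-17,-5)
step 11: apply (+0,-1) → (-17,-6)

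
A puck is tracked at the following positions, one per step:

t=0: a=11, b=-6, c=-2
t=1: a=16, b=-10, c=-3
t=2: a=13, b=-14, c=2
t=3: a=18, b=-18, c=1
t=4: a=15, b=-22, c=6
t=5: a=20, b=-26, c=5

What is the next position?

The moves between consecutive positions are (+5, -4, -1), (-3, -4, +5), (+5, -4, -1), (-3, -4, +5), (+5, -4, -1); they repeat the 2-cycle [(+5, -4, -1), (-3, -4, +5)].
step 6: apply (-3, -4, +5) → a=17, b=-30, c=10

a=17, b=-30, c=10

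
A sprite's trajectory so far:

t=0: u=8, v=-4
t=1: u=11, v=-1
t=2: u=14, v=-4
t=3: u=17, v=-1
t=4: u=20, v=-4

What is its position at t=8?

u=32, v=-4

U: linear, +3 per step → 32 at step 8.
V: cycles through -4, -1 every 2 steps. Step 8 lands at position 0 of the cycle → -4.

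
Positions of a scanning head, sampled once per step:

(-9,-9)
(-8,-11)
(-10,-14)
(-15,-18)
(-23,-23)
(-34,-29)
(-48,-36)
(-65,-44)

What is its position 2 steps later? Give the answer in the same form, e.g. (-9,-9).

(-108,-63)

First differences are (+1,-2), (-2,-3), (-5,-4), (-8,-5), (-11,-6), (-14,-7), (-17,-8); their common second difference is (-3,-1) (constant acceleration).
step 8: (-65,-44) + (-20,-9) → (-85,-53)
step 9: (-85,-53) + (-23,-10) → (-108,-63)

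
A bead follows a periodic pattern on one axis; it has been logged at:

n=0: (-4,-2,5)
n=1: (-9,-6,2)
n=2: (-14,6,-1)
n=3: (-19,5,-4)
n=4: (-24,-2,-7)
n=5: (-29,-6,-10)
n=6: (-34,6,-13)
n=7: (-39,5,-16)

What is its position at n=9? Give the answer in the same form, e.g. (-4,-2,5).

(-49,-6,-22)

The first coordinate changes by -5 each step, so at step 9 it is -4 + 9·(-5) = -49.
The second coordinate repeats the cycle [-2, -6, 6, 5] with period 4; step 9 mod 4 = 1, giving -6.
The third coordinate changes by -3 each step, so at step 9 it is 5 + 9·(-3) = -22.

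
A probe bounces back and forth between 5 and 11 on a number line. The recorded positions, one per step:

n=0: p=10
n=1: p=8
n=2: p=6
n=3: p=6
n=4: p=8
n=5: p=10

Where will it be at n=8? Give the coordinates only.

p=6

The value travels 2 per step and bounces off the walls at 5 and 11.
  step 6: 10 → 10
  step 7: 10 → 8
  step 8: 8 → 6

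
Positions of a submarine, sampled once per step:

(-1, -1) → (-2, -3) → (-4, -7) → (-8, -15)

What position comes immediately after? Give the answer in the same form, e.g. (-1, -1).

The jumps are (-1, -2), (-2, -4), (-4, -8) — a geometric progression with ratio 2.
step 4: (-8, -15) + (-8, -16) → (-16, -31)

(-16, -31)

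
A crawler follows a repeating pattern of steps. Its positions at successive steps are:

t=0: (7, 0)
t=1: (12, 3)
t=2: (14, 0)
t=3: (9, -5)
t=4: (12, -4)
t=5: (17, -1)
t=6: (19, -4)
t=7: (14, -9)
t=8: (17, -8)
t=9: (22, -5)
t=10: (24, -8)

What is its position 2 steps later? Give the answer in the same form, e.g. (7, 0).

(22, -12)

Step-to-step displacements: (+5, +3), (+2, -3), (-5, -5), (+3, +1), (+5, +3), (+2, -3), (-5, -5), (+3, +1), (+5, +3), (+2, -3) — a repeating cycle of length 4.
step 11: apply (-5, -5) → (19, -13)
step 12: apply (+3, +1) → (22, -12)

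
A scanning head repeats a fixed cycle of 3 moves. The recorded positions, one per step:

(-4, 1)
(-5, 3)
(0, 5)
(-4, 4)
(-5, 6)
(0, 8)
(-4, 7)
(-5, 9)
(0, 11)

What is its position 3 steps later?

Step-to-step displacements: (-1, +2), (+5, +2), (-4, -1), (-1, +2), (+5, +2), (-4, -1), (-1, +2), (+5, +2) — a repeating cycle of length 3.
step 9: apply (-4, -1) → (-4, 10)
step 10: apply (-1, +2) → (-5, 12)
step 11: apply (+5, +2) → (0, 14)

(0, 14)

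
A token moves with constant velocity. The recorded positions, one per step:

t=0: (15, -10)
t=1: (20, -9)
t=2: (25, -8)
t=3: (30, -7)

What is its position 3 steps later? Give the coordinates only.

The position changes by (+5, +1) every step.
step 4: (30, -7) + (+5, +1) → (35, -6)
step 5: (35, -6) + (+5, +1) → (40, -5)
step 6: (40, -5) + (+5, +1) → (45, -4)

(45, -4)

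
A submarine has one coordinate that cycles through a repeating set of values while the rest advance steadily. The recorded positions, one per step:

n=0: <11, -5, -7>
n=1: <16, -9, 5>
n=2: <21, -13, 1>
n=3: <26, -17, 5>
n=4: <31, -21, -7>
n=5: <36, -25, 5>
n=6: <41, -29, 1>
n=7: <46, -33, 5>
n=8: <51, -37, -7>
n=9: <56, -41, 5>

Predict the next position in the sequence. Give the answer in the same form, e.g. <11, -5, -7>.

First: linear, +5 per step → 61 at step 10.
Second: linear, -4 per step → -45 at step 10.
Third: cycles through -7, 5, 1, 5 every 4 steps. Step 10 lands at position 2 of the cycle → 1.

<61, -45, 1>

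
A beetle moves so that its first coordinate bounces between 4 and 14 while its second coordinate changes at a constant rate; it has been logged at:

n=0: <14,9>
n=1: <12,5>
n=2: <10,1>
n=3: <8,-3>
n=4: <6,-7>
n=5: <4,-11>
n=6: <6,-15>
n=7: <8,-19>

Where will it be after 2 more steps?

<12,-27>

The first coordinate travels 2 per step and bounces off the walls at 4 and 14.
  step 8: 8 → 10
  step 9: 10 → 12
The second coordinate changes by -4 each step: at step 9 it is -27.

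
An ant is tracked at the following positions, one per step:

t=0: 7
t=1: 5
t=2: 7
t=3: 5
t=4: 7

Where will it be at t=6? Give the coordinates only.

7

The jumps are -2, +2, -2, +2 — a geometric progression with ratio -1.
step 5: 7 − 2 → 5
step 6: 5 + 2 → 7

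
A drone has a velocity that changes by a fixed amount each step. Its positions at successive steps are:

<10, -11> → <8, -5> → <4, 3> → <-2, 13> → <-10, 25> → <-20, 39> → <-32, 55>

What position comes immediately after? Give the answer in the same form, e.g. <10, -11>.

<-46, 73>

Taking differences between consecutive positions: <-2, +6>, <-4, +8>, <-6, +10>, <-8, +12>, <-10, +14>, <-12, +16>. These grow by <-2, +2> each step.
step 7: <-32, 55> + <-14, +18> → <-46, 73>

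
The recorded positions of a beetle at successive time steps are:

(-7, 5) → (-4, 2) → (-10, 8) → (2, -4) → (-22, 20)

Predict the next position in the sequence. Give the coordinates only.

(26, -28)

The jumps are (+3, -3), (-6, +6), (+12, -12), (-24, +24) — a geometric progression with ratio -2.
step 5: (-22, 20) + (+48, -48) → (26, -28)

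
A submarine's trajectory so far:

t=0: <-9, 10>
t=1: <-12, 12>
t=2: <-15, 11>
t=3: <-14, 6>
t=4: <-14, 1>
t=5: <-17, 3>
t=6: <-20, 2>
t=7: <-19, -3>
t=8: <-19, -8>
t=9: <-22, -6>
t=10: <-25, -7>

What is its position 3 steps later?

<-27, -15>

The moves between consecutive positions are <-3, +2>, <-3, -1>, <+1, -5>, <+0, -5>, <-3, +2>, <-3, -1>, <+1, -5>, <+0, -5>, <-3, +2>, <-3, -1>; they repeat the 4-cycle [<-3, +2>, <-3, -1>, <+1, -5>, <+0, -5>].
step 11: apply <+1, -5> → <-24, -12>
step 12: apply <+0, -5> → <-24, -17>
step 13: apply <-3, +2> → <-27, -15>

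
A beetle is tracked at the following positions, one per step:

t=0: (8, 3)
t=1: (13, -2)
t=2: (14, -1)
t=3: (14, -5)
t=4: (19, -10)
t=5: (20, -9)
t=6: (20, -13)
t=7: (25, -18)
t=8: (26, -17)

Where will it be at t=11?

(32, -25)

Differencing gives (+5, -5), (+1, +1), (+0, -4), (+5, -5), (+1, +1), (+0, -4), (+5, -5), (+1, +1). This is the pattern (+5, -5), (+1, +1), (+0, -4) repeated.
step 9: apply (+0, -4) → (26, -21)
step 10: apply (+5, -5) → (31, -26)
step 11: apply (+1, +1) → (32, -25)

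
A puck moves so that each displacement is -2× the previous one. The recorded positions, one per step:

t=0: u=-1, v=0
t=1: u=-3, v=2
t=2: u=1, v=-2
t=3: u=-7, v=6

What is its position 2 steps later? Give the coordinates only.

u=-23, v=22

Step-to-step displacements: (-2,+2), (+4,-4), (-8,+8); each is -2× the previous.
step 4: u=-7, v=6 + (+16,-16) → u=9, v=-10
step 5: u=9, v=-10 + (-32,+32) → u=-23, v=22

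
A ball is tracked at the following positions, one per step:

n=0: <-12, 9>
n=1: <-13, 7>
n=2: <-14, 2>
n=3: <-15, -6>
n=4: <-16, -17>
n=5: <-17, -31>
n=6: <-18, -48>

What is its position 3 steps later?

<-21, -117>

Successive displacements: <-1, -2>, <-1, -5>, <-1, -8>, <-1, -11>, <-1, -14>, <-1, -17> — each changes by <+0, -3>.
step 7: <-18, -48> + <-1, -20> → <-19, -68>
step 8: <-19, -68> + <-1, -23> → <-20, -91>
step 9: <-20, -91> + <-1, -26> → <-21, -117>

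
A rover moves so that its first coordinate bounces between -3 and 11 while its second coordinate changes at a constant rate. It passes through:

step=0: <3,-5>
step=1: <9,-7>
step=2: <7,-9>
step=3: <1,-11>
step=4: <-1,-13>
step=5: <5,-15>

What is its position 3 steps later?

The first coordinate reflects between -3 and 11, moving 6 per step.
  step 6: 5 → 11
  step 7: 11 → 5
  step 8: 5 → -1
The second coordinate changes by -2 each step: at step 8 it is -21.

<-1,-21>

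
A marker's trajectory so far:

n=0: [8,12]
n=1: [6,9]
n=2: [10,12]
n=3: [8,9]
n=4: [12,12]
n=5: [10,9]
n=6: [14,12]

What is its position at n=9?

[14,9]

Step-to-step displacements: [-2,-3], [+4,+3], [-2,-3], [+4,+3], [-2,-3], [+4,+3] — a repeating cycle of length 2.
step 7: apply [-2,-3] → [12,9]
step 8: apply [+4,+3] → [16,12]
step 9: apply [-2,-3] → [14,9]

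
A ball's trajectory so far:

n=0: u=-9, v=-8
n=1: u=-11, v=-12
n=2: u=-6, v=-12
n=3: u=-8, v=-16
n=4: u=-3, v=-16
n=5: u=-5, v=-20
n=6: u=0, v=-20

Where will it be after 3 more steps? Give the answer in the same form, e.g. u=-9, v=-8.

Step-to-step displacements: (-2, -4), (+5, +0), (-2, -4), (+5, +0), (-2, -4), (+5, +0) — a repeating cycle of length 2.
step 7: apply (-2, -4) → u=-2, v=-24
step 8: apply (+5, +0) → u=3, v=-24
step 9: apply (-2, -4) → u=1, v=-28

u=1, v=-28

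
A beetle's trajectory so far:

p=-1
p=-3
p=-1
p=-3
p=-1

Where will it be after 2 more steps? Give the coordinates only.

Consecutive displacements -2, +2, -2, +2 scale by a factor of -1 each step.
step 5: -1 − 2 → p=-3
step 6: -3 + 2 → p=-1

p=-1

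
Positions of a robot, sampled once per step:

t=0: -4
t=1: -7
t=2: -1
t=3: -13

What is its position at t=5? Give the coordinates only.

Consecutive displacements -3, +6, -12 scale by a factor of -2 each step.
step 4: -13 + 24 → 11
step 5: 11 − 48 → -37

-37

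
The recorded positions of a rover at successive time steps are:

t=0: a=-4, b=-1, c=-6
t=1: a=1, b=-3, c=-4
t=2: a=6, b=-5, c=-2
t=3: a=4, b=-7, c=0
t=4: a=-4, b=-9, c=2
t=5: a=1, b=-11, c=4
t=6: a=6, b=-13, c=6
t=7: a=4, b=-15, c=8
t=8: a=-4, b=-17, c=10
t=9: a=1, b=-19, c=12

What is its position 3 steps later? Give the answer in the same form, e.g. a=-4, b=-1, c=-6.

a=-4, b=-25, c=18

The a coordinate repeats the cycle [-4, 1, 6, 4] with period 4; step 12 mod 4 = 0, giving -4.
The b coordinate changes by -2 each step, so at step 12 it is -1 + 12·(-2) = -25.
The c coordinate changes by +2 each step, so at step 12 it is -6 + 12·(2) = 18.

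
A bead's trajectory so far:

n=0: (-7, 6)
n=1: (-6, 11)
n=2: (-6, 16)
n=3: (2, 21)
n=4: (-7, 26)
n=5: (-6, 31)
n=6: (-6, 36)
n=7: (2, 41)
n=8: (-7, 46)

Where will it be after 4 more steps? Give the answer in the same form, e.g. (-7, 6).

The first coordinate repeats the cycle [-7, -6, -6, 2] with period 4; step 12 mod 4 = 0, giving -7.
The second coordinate changes by +5 each step, so at step 12 it is 6 + 12·(5) = 66.

(-7, 66)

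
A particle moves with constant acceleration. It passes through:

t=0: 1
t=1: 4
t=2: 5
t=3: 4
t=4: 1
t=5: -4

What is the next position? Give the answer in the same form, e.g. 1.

-11

First differences are +3, +1, -1, -3, -5; their common second difference is -2 (constant acceleration).
step 6: -4 − 7 → -11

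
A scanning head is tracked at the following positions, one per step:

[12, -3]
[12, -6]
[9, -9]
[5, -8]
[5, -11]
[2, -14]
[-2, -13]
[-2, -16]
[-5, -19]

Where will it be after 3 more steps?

[-12, -24]

Differencing gives [+0, -3], [-3, -3], [-4, +1], [+0, -3], [-3, -3], [-4, +1], [+0, -3], [-3, -3]. This is the pattern [+0, -3], [-3, -3], [-4, +1] repeated.
step 9: apply [-4, +1] → [-9, -18]
step 10: apply [+0, -3] → [-9, -21]
step 11: apply [-3, -3] → [-12, -24]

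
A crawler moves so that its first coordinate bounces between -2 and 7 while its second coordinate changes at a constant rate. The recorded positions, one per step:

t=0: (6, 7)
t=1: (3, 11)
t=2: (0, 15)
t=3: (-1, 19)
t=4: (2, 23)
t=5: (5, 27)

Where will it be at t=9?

(-1, 43)

The first coordinate travels 3 per step and bounces off the walls at -2 and 7.
  step 6: 5 → 6
  step 7: 6 → 3
  step 8: 3 → 0
  step 9: 0 → -1
The second coordinate changes by +4 each step: at step 9 it is 43.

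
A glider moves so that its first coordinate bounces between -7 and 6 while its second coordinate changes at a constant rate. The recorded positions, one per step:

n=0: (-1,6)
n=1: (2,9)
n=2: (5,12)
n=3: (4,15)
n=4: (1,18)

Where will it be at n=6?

(-5,24)

The first coordinate travels 3 per step and bounces off the walls at -7 and 6.
  step 5: 1 → -2
  step 6: -2 → -5
The second coordinate changes by +3 each step: at step 6 it is 24.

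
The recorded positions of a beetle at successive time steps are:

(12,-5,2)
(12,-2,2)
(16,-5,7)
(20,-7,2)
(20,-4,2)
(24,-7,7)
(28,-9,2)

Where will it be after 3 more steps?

Differencing gives (+0,+3,+0), (+4,-3,+5), (+4,-2,-5), (+0,+3,+0), (+4,-3,+5), (+4,-2,-5). This is the pattern (+0,+3,+0), (+4,-3,+5), (+4,-2,-5) repeated.
step 7: apply (+0,+3,+0) → (28,-6,2)
step 8: apply (+4,-3,+5) → (32,-9,7)
step 9: apply (+4,-2,-5) → (36,-11,2)

(36,-11,2)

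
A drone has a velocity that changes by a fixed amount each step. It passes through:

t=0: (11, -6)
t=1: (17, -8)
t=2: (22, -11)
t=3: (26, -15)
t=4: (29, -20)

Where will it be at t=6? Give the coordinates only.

First differences are (+6, -2), (+5, -3), (+4, -4), (+3, -5); their common second difference is (-1, -1) (constant acceleration).
step 5: (29, -20) + (+2, -6) → (31, -26)
step 6: (31, -26) + (+1, -7) → (32, -33)

(32, -33)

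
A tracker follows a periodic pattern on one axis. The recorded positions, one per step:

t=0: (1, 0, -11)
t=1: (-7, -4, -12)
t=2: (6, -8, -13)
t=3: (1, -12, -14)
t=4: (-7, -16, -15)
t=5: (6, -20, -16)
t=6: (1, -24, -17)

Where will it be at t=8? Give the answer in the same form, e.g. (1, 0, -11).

(6, -32, -19)

The first coordinate repeats the cycle [1, -7, 6] with period 3; step 8 mod 3 = 2, giving 6.
The second coordinate changes by -4 each step, so at step 8 it is 0 + 8·(-4) = -32.
The third coordinate changes by -1 each step, so at step 8 it is -11 + 8·(-1) = -19.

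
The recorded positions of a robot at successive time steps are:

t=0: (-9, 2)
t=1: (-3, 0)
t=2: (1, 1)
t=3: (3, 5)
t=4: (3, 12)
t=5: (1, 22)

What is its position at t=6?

Successive displacements: (+6, -2), (+4, +1), (+2, +4), (+0, +7), (-2, +10) — each changes by (-2, +3).
step 6: (1, 22) + (-4, +13) → (-3, 35)

(-3, 35)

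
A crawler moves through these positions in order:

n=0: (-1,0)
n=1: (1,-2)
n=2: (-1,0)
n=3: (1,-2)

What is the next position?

(-1,0)

The jumps are (+2,-2), (-2,+2), (+2,-2) — a geometric progression with ratio -1.
step 4: (1,-2) + (-2,+2) → (-1,0)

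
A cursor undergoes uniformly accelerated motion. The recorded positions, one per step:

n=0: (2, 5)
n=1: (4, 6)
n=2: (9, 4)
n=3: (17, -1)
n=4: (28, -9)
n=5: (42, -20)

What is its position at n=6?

Successive displacements: (+2, +1), (+5, -2), (+8, -5), (+11, -8), (+14, -11) — each changes by (+3, -3).
step 6: (42, -20) + (+17, -14) → (59, -34)

(59, -34)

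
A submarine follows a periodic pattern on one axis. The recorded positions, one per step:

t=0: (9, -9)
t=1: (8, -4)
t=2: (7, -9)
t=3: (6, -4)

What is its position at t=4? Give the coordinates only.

(5, -9)

First: linear, -1 per step → 5 at step 4.
Second: cycles through -9, -4 every 2 steps. Step 4 lands at position 0 of the cycle → -9.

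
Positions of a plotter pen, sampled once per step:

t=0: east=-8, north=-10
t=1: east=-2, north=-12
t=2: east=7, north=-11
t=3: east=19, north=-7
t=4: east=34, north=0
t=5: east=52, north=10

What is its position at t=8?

east=124, north=58

Taking differences between consecutive positions: (+6,-2), (+9,+1), (+12,+4), (+15,+7), (+18,+10). These grow by (+3,+3) each step.
step 6: east=52, north=10 + (+21,+13) → east=73, north=23
step 7: east=73, north=23 + (+24,+16) → east=97, north=39
step 8: east=97, north=39 + (+27,+19) → east=124, north=58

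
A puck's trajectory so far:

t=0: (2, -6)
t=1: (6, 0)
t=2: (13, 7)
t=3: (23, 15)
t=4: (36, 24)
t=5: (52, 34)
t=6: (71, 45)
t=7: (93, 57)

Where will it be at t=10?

First differences are (+4, +6), (+7, +7), (+10, +8), (+13, +9), (+16, +10), (+19, +11), (+22, +12); their common second difference is (+3, +1) (constant acceleration).
step 8: (93, 57) + (+25, +13) → (118, 70)
step 9: (118, 70) + (+28, +14) → (146, 84)
step 10: (146, 84) + (+31, +15) → (177, 99)

(177, 99)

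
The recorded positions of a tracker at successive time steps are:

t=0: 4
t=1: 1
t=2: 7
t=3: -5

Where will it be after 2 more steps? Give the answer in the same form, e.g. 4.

-29

Step-to-step displacements: -3, +6, -12; each is -2× the previous.
step 4: -5 + 24 → 19
step 5: 19 − 48 → -29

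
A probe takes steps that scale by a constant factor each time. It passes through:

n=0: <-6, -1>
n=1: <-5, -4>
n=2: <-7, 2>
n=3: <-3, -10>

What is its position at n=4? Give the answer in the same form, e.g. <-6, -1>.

Step-to-step displacements: <+1, -3>, <-2, +6>, <+4, -12>; each is -2× the previous.
step 4: <-3, -10> + <-8, +24> → <-11, 14>

<-11, 14>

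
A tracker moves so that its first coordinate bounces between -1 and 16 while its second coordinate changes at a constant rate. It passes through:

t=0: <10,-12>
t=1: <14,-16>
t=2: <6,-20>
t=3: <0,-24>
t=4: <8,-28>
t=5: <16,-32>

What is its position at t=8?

The first coordinate travels 8 per step and bounces off the walls at -1 and 16.
  step 6: 16 → 8
  step 7: 8 → 0
  step 8: 0 → 6
The second coordinate changes by -4 each step: at step 8 it is -44.

<6,-44>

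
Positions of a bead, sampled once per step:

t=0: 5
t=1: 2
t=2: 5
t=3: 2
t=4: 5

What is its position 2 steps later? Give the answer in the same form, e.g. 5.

Step-to-step displacements: -3, +3, -3, +3; each is -1× the previous.
step 5: 5 − 3 → 2
step 6: 2 + 3 → 5

5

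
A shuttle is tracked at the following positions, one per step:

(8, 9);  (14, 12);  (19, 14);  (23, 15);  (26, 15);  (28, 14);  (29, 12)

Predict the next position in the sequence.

(29, 9)

Successive displacements: (+6, +3), (+5, +2), (+4, +1), (+3, +0), (+2, -1), (+1, -2) — each changes by (-1, -1).
step 7: (29, 12) + (+0, -3) → (29, 9)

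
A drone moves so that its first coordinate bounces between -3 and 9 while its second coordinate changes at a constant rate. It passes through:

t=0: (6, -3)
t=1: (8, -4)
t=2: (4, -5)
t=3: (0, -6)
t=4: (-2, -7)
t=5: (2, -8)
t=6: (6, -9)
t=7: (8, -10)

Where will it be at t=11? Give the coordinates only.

The first coordinate reflects between -3 and 9, moving 4 per step.
  step 8: 8 → 4
  step 9: 4 → 0
  step 10: 0 → -2
  step 11: -2 → 2
The second coordinate changes by -1 each step: at step 11 it is -14.

(2, -14)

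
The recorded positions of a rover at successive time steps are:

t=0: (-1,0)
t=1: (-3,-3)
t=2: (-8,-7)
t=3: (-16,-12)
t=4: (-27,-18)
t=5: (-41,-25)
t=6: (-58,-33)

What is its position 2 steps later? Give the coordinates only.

First differences are (-2,-3), (-5,-4), (-8,-5), (-11,-6), (-14,-7), (-17,-8); their common second difference is (-3,-1) (constant acceleration).
step 7: (-58,-33) + (-20,-9) → (-78,-42)
step 8: (-78,-42) + (-23,-10) → (-101,-52)

(-101,-52)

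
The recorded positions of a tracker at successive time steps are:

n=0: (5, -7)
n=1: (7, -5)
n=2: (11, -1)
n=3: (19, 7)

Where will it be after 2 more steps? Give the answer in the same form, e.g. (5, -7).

(67, 55)

Consecutive displacements (+2, +2), (+4, +4), (+8, +8) scale by a factor of 2 each step.
step 4: (19, 7) + (+16, +16) → (35, 23)
step 5: (35, 23) + (+32, +32) → (67, 55)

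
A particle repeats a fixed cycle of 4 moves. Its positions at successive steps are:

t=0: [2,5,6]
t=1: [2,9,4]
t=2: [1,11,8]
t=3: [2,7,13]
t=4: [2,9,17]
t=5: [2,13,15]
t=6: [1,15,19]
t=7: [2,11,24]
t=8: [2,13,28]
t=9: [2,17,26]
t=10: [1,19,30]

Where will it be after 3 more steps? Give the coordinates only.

Differencing gives [+0,+4,-2], [-1,+2,+4], [+1,-4,+5], [+0,+2,+4], [+0,+4,-2], [-1,+2,+4], [+1,-4,+5], [+0,+2,+4], [+0,+4,-2], [-1,+2,+4]. This is the pattern [+0,+4,-2], [-1,+2,+4], [+1,-4,+5], [+0,+2,+4] repeated.
step 11: apply [+1,-4,+5] → [2,15,35]
step 12: apply [+0,+2,+4] → [2,17,39]
step 13: apply [+0,+4,-2] → [2,21,37]

[2,21,37]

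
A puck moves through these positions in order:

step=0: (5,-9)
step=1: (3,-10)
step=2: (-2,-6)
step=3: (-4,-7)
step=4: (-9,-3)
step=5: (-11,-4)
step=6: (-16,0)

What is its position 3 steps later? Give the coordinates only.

(-25,2)

Differencing gives (-2,-1), (-5,+4), (-2,-1), (-5,+4), (-2,-1), (-5,+4). This is the pattern (-2,-1), (-5,+4) repeated.
step 7: apply (-2,-1) → (-18,-1)
step 8: apply (-5,+4) → (-23,3)
step 9: apply (-2,-1) → (-25,2)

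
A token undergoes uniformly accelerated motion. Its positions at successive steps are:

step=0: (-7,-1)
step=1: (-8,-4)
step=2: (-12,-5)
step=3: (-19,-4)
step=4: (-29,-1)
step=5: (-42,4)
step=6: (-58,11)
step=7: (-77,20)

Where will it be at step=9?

(-124,44)

Successive displacements: (-1,-3), (-4,-1), (-7,+1), (-10,+3), (-13,+5), (-16,+7), (-19,+9) — each changes by (-3,+2).
step 8: (-77,20) + (-22,+11) → (-99,31)
step 9: (-99,31) + (-25,+13) → (-124,44)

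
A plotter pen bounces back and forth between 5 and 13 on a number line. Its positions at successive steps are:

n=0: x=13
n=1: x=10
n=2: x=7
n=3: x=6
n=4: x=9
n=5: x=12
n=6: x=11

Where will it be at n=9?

x=8

The value reflects between 5 and 13, moving 3 per step.
  step 7: 11 → 8
  step 8: 8 → 5
  step 9: 5 → 8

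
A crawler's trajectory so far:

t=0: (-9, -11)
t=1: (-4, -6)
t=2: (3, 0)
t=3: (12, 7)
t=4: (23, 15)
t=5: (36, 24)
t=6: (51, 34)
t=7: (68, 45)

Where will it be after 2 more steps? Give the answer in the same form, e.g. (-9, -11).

Successive displacements: (+5, +5), (+7, +6), (+9, +7), (+11, +8), (+13, +9), (+15, +10), (+17, +11) — each changes by (+2, +1).
step 8: (68, 45) + (+19, +12) → (87, 57)
step 9: (87, 57) + (+21, +13) → (108, 70)

(108, 70)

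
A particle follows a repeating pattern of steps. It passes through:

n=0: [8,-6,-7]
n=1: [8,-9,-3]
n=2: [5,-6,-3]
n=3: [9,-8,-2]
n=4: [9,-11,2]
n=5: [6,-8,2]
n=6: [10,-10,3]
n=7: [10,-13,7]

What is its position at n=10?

The moves between consecutive positions are [+0,-3,+4], [-3,+3,+0], [+4,-2,+1], [+0,-3,+4], [-3,+3,+0], [+4,-2,+1], [+0,-3,+4]; they repeat the 3-cycle [[+0,-3,+4], [-3,+3,+0], [+4,-2,+1]].
step 8: apply [-3,+3,+0] → [7,-10,7]
step 9: apply [+4,-2,+1] → [11,-12,8]
step 10: apply [+0,-3,+4] → [11,-15,12]

[11,-15,12]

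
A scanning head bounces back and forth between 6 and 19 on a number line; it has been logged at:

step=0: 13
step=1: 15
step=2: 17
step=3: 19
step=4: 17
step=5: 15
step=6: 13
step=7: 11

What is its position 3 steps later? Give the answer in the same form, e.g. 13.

7

The value travels 2 per step and bounces off the walls at 6 and 19.
  step 8: 11 → 9
  step 9: 9 → 7
  step 10: 7 → 7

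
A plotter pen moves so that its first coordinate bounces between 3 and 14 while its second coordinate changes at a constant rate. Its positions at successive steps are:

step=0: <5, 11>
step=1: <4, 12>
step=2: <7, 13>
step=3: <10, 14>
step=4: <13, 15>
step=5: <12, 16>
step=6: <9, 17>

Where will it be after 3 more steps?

<6, 20>

The first coordinate travels 3 per step and bounces off the walls at 3 and 14.
  step 7: 9 → 6
  step 8: 6 → 3
  step 9: 3 → 6
The second coordinate changes by +1 each step: at step 9 it is 20.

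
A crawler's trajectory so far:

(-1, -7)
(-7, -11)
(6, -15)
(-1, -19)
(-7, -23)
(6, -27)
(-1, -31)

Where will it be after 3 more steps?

(-1, -43)

The first coordinate repeats the cycle [-1, -7, 6] with period 3; step 9 mod 3 = 0, giving -1.
The second coordinate changes by -4 each step, so at step 9 it is -7 + 9·(-4) = -43.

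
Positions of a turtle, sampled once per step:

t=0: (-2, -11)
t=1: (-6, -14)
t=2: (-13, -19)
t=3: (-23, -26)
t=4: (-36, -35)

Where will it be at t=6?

(-71, -59)

Taking differences between consecutive positions: (-4, -3), (-7, -5), (-10, -7), (-13, -9). These grow by (-3, -2) each step.
step 5: (-36, -35) + (-16, -11) → (-52, -46)
step 6: (-52, -46) + (-19, -13) → (-71, -59)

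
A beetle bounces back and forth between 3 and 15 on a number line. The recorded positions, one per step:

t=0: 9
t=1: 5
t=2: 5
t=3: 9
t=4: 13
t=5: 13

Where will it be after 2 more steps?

5

The value reflects between 3 and 15, moving 4 per step.
  step 6: 13 → 9
  step 7: 9 → 5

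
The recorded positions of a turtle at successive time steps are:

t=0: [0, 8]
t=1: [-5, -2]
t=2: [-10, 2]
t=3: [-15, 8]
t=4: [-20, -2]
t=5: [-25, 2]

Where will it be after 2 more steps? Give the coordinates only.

First: linear, -5 per step → -35 at step 7.
Second: cycles through 8, -2, 2 every 3 steps. Step 7 lands at position 1 of the cycle → -2.

[-35, -2]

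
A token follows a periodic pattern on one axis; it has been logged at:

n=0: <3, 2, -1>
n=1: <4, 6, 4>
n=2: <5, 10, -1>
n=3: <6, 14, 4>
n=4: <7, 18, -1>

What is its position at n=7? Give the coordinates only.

<10, 30, 4>

The first coordinate changes by +1 each step, so at step 7 it is 3 + 7·(1) = 10.
The second coordinate changes by +4 each step, so at step 7 it is 2 + 7·(4) = 30.
The third coordinate repeats the cycle [-1, 4] with period 2; step 7 mod 2 = 1, giving 4.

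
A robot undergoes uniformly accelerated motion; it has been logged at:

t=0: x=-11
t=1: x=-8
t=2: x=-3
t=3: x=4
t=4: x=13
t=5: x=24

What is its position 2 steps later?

Successive displacements: +3, +5, +7, +9, +11 — each changes by +2.
step 6: 24 + 13 → x=37
step 7: 37 + 15 → x=52

x=52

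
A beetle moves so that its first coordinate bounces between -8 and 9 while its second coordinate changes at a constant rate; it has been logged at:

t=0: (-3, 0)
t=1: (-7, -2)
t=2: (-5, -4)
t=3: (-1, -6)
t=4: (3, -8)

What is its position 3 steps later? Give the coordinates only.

(3, -14)

The first coordinate reflects between -8 and 9, moving 4 per step.
  step 5: 3 → 7
  step 6: 7 → 7
  step 7: 7 → 3
The second coordinate changes by -2 each step: at step 7 it is -14.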